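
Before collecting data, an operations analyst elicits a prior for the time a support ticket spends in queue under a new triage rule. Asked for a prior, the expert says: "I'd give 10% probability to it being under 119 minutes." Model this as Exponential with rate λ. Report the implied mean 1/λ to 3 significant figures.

P(T < 119.0) = 1 − e^(−λ·119.0) = 0.1, so λ = −ln(1−0.1)/119.0 = −ln(0.9)/119.0 = 0.000885.
Mean = 1/λ = 1130 minutes.

mean ≈ 1130 minutes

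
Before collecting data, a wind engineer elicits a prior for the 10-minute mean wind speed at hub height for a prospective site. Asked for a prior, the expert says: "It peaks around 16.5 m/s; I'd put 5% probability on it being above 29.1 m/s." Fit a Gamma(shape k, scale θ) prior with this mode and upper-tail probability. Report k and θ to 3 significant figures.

k ≈ 9.66, θ ≈ 1.9

Gamma(k,θ) with k>1 has mode (k−1)θ, so θ = 16.5/(k−1).
Need P(X < 29.1) = 0.95 with θ tied to k this way. Start at k = 2, θ = 16.5: P(X<29.1) ≈ 0.526.
Too low — raise k to concentrate. Iterating converges to k ≈ 9.66.
Then θ = 16.5/(9.66−1) ≈ 1.9.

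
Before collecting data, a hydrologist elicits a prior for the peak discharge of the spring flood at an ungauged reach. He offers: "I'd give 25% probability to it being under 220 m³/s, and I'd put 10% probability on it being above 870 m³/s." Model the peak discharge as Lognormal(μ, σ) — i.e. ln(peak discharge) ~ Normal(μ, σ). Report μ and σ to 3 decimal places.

μ ≈ 5.868, σ ≈ 0.703

If T ~ Lognormal(μ,σ) then ln T ~ Normal(μ,σ), so the p-quantile of ln T is μ + z_p·σ.
ln(220) = 5.394 and ln(870) = 6.768; z_{0.25} = -0.6745, z_{0.9} = 1.282.
σ = (6.768 − 5.394)/(1.282 − (-0.6745)) = 0.703.
μ = 5.394 − (-0.6745)·0.703 = 5.868.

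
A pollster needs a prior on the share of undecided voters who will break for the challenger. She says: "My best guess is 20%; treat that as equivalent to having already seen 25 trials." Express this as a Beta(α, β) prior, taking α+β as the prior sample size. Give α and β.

α = 5, β = 20

Under the effective-sample-size interpretation, Beta(α, β) has prior mean α/(α+β) and prior sample size α+β.
So α+β = 25 and α/(α+β) = 0.2, giving α = 0.2·25 = 5 and β = 25 − 5 = 20.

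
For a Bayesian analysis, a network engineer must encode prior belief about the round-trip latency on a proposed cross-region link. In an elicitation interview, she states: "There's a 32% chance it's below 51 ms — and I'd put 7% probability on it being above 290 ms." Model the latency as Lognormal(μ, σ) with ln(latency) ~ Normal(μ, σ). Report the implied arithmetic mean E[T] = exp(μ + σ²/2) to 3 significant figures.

E[T] ≈ 116 ms

If T ~ Lognormal(μ,σ) then ln T ~ Normal(μ,σ), so the p-quantile of ln T is μ + z_p·σ.
ln(51) = 3.932 and ln(290) = 5.67; z_{0.32} = -0.4677, z_{0.93} = 1.476.
σ = (5.67 − 3.932)/(1.476 − (-0.4677)) = 0.894.
μ = 3.932 − (-0.4677)·0.894 = 4.350.
E[T] = exp(μ + σ²/2) = exp(4.350 + 0.3999) = 116 ms.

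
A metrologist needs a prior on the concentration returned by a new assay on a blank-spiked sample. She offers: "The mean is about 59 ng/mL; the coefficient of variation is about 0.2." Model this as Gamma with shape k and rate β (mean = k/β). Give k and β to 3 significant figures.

k ≈ 25, β ≈ 0.424

For Gamma(k, rate β): mean = k/β, variance = k/β², so CV = 1/√k.
CV = 0.2, hence k = 1/CV² = 25.
Then β = k/mean = 25/59 = 0.424.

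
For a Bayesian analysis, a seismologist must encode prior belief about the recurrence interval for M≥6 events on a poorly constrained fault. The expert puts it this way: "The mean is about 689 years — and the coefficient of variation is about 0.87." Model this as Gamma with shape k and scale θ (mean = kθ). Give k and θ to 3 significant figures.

For Gamma(k, scale θ): mean = kθ, variance = kθ², so CV = 1/√k.
CV = 0.87, hence k = 1/CV² = 1.32.
Then θ = mean/k = 689/1.32 = 522.

k ≈ 1.32, θ ≈ 522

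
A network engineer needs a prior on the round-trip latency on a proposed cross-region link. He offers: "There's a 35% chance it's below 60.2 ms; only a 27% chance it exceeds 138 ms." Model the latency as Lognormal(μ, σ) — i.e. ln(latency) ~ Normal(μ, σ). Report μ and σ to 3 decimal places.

μ ≈ 4.418, σ ≈ 0.831

If T ~ Lognormal(μ,σ) then ln T ~ Normal(μ,σ), so the p-quantile of ln T is μ + z_p·σ.
ln(60.2) = 4.098 and ln(138) = 4.927; z_{0.35} = -0.3853, z_{0.73} = 0.6128.
σ = (4.927 − 4.098)/(0.6128 − (-0.3853)) = 0.831.
μ = 4.098 − (-0.3853)·0.831 = 4.418.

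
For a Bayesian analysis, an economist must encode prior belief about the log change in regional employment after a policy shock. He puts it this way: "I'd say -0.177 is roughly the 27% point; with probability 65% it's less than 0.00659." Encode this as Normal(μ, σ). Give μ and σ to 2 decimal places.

For Normal(μ,σ), the p-quantile is μ + z_p·σ. Here z_{0.27} = -0.6128, z_{0.65} = 0.3853.
So -0.177 = μ − 0.6128σ and 0.00659 = μ + 0.3853σ.
Subtracting: σ = (0.00659 − -0.177)/(0.3853 − (-0.6128)) = 0.18.
Then μ = -0.177 − (-0.6128)·0.18 = -0.06.

μ = -0.06, σ = 0.18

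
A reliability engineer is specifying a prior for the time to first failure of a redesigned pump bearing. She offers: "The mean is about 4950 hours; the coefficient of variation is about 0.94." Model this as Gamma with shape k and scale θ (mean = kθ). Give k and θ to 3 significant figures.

For Gamma(k, scale θ): mean = kθ, variance = kθ², so CV = 1/√k.
CV = 0.94, hence k = 1/CV² = 1.13.
Then θ = mean/k = 4950/1.13 = 4370.

k ≈ 1.13, θ ≈ 4370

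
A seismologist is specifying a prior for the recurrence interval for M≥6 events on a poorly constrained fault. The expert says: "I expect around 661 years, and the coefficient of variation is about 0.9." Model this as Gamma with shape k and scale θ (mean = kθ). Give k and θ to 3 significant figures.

For Gamma(k, scale θ): mean = kθ, variance = kθ², so CV = 1/√k.
CV = 0.9, hence k = 1/CV² = 1.23.
Then θ = mean/k = 661/1.23 = 535.

k ≈ 1.23, θ ≈ 535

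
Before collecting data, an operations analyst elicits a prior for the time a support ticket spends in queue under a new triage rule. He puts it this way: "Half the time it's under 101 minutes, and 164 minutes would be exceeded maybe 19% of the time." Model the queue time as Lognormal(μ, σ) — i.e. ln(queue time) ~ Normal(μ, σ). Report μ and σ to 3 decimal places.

If T ~ Lognormal(μ,σ) then ln T ~ Normal(μ,σ), so the p-quantile of ln T is μ + z_p·σ.
ln(101) = 4.615 and ln(164) = 5.1; z_{0.5} = 0, z_{0.81} = 0.8779.
σ = (5.1 − 4.615)/(0.8779 − (0)) = 0.552.
μ = 4.615 − (0)·0.552 = 4.615.

μ ≈ 4.615, σ ≈ 0.552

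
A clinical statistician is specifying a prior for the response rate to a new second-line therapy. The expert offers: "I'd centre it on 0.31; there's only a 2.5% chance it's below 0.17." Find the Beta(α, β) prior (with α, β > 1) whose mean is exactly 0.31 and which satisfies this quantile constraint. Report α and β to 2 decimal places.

α ≈ 10.78, β ≈ 23.99

With mean 0.31 fixed, write α = 0.31s, β = 0.69s where s = α+β.
Need P(θ < 0.17) = 0.025 under Beta(0.31s, 0.69s). Normal approximation: (q−m)/√(m(1−m)/s) ≈ z_{0.025} = -1.96, so s ≈ 0.31·0.69·(-1.96)²/(0.17−0.31)² = 41.9.
At s = 41.9: P(θ<0.17) ≈ 0.015. Adjusting to match 0.025 gives s ≈ 34.77.
So α = 0.31·34.77 ≈ 10.78, β = 0.69·34.77 ≈ 23.99.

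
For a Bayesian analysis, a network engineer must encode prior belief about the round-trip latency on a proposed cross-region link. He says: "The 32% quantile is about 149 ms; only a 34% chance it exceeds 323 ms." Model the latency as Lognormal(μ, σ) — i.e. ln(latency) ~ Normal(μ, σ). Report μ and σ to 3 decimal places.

μ ≈ 5.415, σ ≈ 0.879

If T ~ Lognormal(μ,σ) then ln T ~ Normal(μ,σ), so the p-quantile of ln T is μ + z_p·σ.
ln(149) = 5.004 and ln(323) = 5.778; z_{0.32} = -0.4677, z_{0.66} = 0.4125.
σ = (5.778 − 5.004)/(0.4125 − (-0.4677)) = 0.879.
μ = 5.004 − (-0.4677)·0.879 = 5.415.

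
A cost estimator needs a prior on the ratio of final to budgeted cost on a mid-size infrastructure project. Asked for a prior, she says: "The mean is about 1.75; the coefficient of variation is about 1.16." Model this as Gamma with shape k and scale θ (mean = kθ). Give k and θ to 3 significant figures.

k ≈ 0.743, θ ≈ 2.35

For Gamma(k, scale θ): mean = kθ, variance = kθ², so CV = 1/√k.
CV = 1.16, hence k = 1/CV² = 0.743.
Then θ = mean/k = 1.75/0.743 = 2.35.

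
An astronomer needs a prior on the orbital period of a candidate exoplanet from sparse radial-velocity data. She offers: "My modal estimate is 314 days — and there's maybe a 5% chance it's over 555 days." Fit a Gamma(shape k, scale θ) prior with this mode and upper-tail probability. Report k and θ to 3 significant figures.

k ≈ 9.6, θ ≈ 36.5

Gamma(k,θ) with k>1 has mode (k−1)θ, so θ = 314/(k−1).
Need P(X < 555) = 0.95 with θ tied to k this way. Start at k = 2, θ = 314: P(X<555) ≈ 0.527.
Too low — raise k to concentrate. Iterating converges to k ≈ 9.6.
Then θ = 314/(9.6−1) ≈ 36.5.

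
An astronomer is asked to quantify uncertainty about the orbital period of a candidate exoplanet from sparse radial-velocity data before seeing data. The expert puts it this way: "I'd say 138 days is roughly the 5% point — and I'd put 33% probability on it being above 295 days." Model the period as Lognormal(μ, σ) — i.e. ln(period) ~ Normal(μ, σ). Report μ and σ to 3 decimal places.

μ ≈ 5.527, σ ≈ 0.364

If T ~ Lognormal(μ,σ) then ln T ~ Normal(μ,σ), so the p-quantile of ln T is μ + z_p·σ.
ln(138) = 4.927 and ln(295) = 5.687; z_{0.05} = -1.645, z_{0.67} = 0.4399.
σ = (5.687 − 4.927)/(0.4399 − (-1.645)) = 0.364.
μ = 4.927 − (-1.645)·0.364 = 5.527.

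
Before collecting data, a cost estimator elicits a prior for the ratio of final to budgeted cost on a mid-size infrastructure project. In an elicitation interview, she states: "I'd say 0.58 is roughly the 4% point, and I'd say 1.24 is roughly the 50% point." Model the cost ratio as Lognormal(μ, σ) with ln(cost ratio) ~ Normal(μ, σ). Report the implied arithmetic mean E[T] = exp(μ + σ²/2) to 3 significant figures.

If T ~ Lognormal(μ,σ) then ln T ~ Normal(μ,σ), so the p-quantile of ln T is μ + z_p·σ.
ln(0.58) = -0.5447 and ln(1.24) = 0.2151; z_{0.04} = -1.751, z_{0.5} = 0.
σ = (0.2151 − -0.5447)/(0 − (-1.751)) = 0.434.
μ = -0.5447 − (-1.751)·0.434 = 0.215.
E[T] = exp(μ + σ²/2) = exp(0.215 + 0.0942) = 1.36.

E[T] ≈ 1.36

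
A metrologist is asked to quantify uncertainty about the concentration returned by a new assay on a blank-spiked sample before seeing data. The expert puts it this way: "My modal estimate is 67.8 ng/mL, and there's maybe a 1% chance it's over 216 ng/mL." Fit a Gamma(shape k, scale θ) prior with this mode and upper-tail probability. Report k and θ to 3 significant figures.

Gamma(k,θ) with k>1 has mode (k−1)θ, so θ = 67.8/(k−1).
Need P(X < 216) = 0.99 with θ tied to k this way. Start at k = 2, θ = 67.8: P(X<216) ≈ 0.827.
Too low — raise k to concentrate. Iterating converges to k ≈ 4.3.
Then θ = 67.8/(4.3−1) ≈ 20.5.

k ≈ 4.3, θ ≈ 20.5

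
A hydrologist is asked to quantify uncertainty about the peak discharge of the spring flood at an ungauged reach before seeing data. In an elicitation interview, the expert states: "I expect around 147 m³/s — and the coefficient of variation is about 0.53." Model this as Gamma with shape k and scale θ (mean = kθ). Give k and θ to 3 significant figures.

For Gamma(k, scale θ): mean = kθ, variance = kθ², so CV = 1/√k.
CV = 0.53, hence k = 1/CV² = 3.56.
Then θ = mean/k = 147/3.56 = 41.3.

k ≈ 3.56, θ ≈ 41.3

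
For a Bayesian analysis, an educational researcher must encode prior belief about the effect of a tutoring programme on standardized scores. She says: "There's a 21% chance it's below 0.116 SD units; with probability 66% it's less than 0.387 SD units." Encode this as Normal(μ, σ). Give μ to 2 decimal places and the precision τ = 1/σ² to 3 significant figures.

μ = 0.30, τ = 20.2

The p-quantile of Normal(μ,σ) is μ + z_p·σ, with z_{0.21} = -0.8064 and z_{0.66} = 0.4125.
Eliminate σ: μ = (z₂·x₁ − z₁·x₂)/(z₂ − z₁) = (0.4125·0.116 − (-0.8064)·0.387)/1.219 = 0.30.
Then σ = (x₂ − x₁)/(z₂ − z₁) = (0.387 − 0.116)/1.219 = 0.22.
Precision τ = 1/σ² = 1/0.2223² = 20.2.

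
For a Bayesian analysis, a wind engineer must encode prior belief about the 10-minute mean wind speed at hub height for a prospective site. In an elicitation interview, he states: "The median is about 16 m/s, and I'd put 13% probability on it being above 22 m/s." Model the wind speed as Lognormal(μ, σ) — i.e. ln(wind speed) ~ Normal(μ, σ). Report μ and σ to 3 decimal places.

If T ~ Lognormal(μ,σ) then ln T ~ Normal(μ,σ), so the p-quantile of ln T is μ + z_p·σ.
ln(16) = 2.773 and ln(22) = 3.091; z_{0.5} = 0, z_{0.87} = 1.126.
σ = (3.091 − 2.773)/(1.126 − (0)) = 0.283.
μ = 2.773 − (0)·0.283 = 2.773.

μ ≈ 2.773, σ ≈ 0.283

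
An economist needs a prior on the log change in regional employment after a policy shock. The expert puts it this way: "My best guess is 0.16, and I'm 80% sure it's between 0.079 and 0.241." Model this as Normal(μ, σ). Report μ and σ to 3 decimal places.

μ = 0.160, σ = 0.063

A symmetric 80% interval runs μ ± z·σ with z = 1.282.
Half-width = 0.081, so σ = 0.081/1.282 = 0.063.
μ is the stated best guess, 0.160.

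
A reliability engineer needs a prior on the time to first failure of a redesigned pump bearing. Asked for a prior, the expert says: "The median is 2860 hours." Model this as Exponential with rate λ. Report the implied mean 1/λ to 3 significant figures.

mean ≈ 4130 hours

Exponential median = ln 2 / λ, so λ = ln 2 / 2860.0 = 0.000242.
Mean = 1/λ = 4130 hours.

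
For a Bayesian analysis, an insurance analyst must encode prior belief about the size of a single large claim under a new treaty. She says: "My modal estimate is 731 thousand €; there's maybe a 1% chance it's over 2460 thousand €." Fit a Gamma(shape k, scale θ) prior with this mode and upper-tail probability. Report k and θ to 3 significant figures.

k ≈ 3.97, θ ≈ 246

Gamma(k,θ) with k>1 has mode (k−1)θ, so θ = 731/(k−1).
Need P(X < 2460) = 0.99 with θ tied to k this way. Start at k = 2, θ = 731: P(X<2460) ≈ 0.849.
Too low — raise k to concentrate. Iterating converges to k ≈ 3.97.
Then θ = 731/(3.97−1) ≈ 246.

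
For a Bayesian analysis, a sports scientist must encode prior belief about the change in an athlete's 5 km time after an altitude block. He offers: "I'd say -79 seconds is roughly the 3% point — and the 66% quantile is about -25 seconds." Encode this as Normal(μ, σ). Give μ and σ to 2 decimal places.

For Normal(μ,σ), the p-quantile is μ + z_p·σ. Here z_{0.03} = -1.881, z_{0.66} = 0.4125.
So -79 = μ − 1.881σ and -25 = μ + 0.4125σ.
Subtracting: σ = (-25 − -79)/(0.4125 − (-1.881)) = 23.55.
Then μ = -79 − (-1.881)·23.55 = -34.71.

μ = -34.71, σ = 23.55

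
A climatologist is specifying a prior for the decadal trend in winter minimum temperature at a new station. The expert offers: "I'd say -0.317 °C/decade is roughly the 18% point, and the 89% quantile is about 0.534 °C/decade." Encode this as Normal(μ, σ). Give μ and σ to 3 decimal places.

For Normal(μ,σ), the p-quantile is μ + z_p·σ. Here z_{0.18} = -0.9154, z_{0.89} = 1.227.
So -0.317 = μ − 0.9154σ and 0.534 = μ + 1.227σ.
Subtracting: σ = (0.534 − -0.317)/(1.227 − (-0.9154)) = 0.397.
Then μ = -0.317 − (-0.9154)·0.397 = 0.047.

μ = 0.047, σ = 0.397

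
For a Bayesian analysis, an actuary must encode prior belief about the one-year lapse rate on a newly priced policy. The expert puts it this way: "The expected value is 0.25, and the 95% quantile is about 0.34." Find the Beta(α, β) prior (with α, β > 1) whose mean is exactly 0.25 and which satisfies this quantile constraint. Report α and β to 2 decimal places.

With mean 0.25 fixed, write α = 0.25s, β = 0.75s where s = α+β.
Need P(θ < 0.34) = 0.95 under Beta(0.25s, 0.75s). Normal approximation: (q−m)/√(m(1−m)/s) ≈ z_{0.95} = 1.64, so s ≈ 0.25·0.75·(1.64)²/(0.34−0.25)² = 62.6.
At s = 62.6: P(θ<0.34) ≈ 0.943. Adjusting to match 0.95 gives s ≈ 67.76.
So α = 0.25·67.76 ≈ 16.94, β = 0.75·67.76 ≈ 50.82.

α ≈ 16.94, β ≈ 50.82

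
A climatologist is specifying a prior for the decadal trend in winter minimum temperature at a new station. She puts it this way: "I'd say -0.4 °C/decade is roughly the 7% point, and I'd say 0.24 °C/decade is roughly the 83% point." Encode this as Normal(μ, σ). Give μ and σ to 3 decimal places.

The p-quantile of Normal(μ,σ) is μ + z_p·σ, with z_{0.07} = -1.476 and z_{0.83} = 0.9542.
Eliminate σ: μ = (z₂·x₁ − z₁·x₂)/(z₂ − z₁) = (0.9542·-0.4 − (-1.476)·0.24)/2.43 = -0.011.
Then σ = (x₂ − x₁)/(z₂ − z₁) = (0.24 − -0.4)/2.43 = 0.263.

μ = -0.011, σ = 0.263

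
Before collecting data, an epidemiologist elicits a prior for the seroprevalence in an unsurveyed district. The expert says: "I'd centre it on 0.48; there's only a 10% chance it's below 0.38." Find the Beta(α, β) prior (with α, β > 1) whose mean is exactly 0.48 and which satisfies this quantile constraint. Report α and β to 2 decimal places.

α ≈ 19.43, β ≈ 21.05

With mean 0.48 fixed, write α = 0.48s, β = 0.52s where s = α+β.
Need P(θ < 0.38) = 0.1 under Beta(0.48s, 0.52s). Normal approximation: (q−m)/√(m(1−m)/s) ≈ z_{0.1} = -1.28, so s ≈ 0.48·0.52·(-1.28)²/(0.38−0.48)² = 41.0.
At s = 41.0: P(θ<0.38) ≈ 0.099. Adjusting to match 0.1 gives s ≈ 40.48.
So α = 0.48·40.48 ≈ 19.43, β = 0.52·40.48 ≈ 21.05.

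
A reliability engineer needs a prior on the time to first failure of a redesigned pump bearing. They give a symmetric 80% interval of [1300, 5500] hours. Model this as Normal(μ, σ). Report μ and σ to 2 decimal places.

A symmetric 80% interval runs μ ± z·σ with z = 1.282.
Half-width = 2100, so σ = 2100/1.282 = 1638.64.
μ is the interval midpoint, 3400.00.

μ = 3400.00, σ = 1638.64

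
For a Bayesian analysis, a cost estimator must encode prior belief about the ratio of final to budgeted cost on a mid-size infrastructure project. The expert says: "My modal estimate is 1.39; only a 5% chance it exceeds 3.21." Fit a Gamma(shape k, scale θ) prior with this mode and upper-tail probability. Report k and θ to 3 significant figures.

k ≈ 4.91, θ ≈ 0.356

Gamma(k,θ) with k>1 has mode (k−1)θ, so θ = 1.39/(k−1).
Need P(X < 3.21) = 0.95 with θ tied to k this way. Start at k = 2, θ = 1.39: P(X<3.21) ≈ 0.671.
Too low — raise k to concentrate. Iterating converges to k ≈ 4.91.
Then θ = 1.39/(4.91−1) ≈ 0.356.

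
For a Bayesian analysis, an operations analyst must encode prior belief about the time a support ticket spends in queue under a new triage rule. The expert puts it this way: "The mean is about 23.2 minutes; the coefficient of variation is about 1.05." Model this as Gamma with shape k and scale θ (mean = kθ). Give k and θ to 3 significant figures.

k ≈ 0.907, θ ≈ 25.6

For Gamma(k, scale θ): mean = kθ, variance = kθ², so CV = 1/√k.
CV = 1.05, hence k = 1/CV² = 0.907.
Then θ = mean/k = 23.2/0.907 = 25.6.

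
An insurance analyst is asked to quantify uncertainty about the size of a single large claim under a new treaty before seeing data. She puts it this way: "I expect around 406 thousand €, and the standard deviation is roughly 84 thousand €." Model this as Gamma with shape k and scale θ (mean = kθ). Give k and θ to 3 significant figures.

For Gamma(k, scale θ): mean = kθ, variance = kθ², so CV = 1/√k.
CV = SD/mean = 84/406 = 0.2069, hence k = 1/CV² = 23.4.
Then θ = mean/k = 406/23.4 = 17.4.

k ≈ 23.4, θ ≈ 17.4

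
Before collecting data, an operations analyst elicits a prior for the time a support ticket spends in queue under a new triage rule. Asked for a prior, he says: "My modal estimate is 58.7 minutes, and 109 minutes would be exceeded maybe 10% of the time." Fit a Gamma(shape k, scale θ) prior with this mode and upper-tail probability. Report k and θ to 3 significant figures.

Gamma(k,θ) with k>1 has mode (k−1)θ, so θ = 58.7/(k−1).
Need P(X < 109) = 0.9 with θ tied to k this way. Start at k = 2, θ = 58.7: P(X<109) ≈ 0.554.
Too low — raise k to concentrate. Iterating converges to k ≈ 5.98.
Then θ = 58.7/(5.98−1) ≈ 11.8.

k ≈ 5.98, θ ≈ 11.8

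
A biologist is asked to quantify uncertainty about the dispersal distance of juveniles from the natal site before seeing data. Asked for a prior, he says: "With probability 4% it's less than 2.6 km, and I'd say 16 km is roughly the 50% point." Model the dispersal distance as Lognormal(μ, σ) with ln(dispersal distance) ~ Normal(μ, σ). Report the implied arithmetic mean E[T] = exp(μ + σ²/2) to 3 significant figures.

E[T] ≈ 27.4 km

If T ~ Lognormal(μ,σ) then ln T ~ Normal(μ,σ), so the p-quantile of ln T is μ + z_p·σ.
ln(2.6) = 0.9555 and ln(16) = 2.773; z_{0.04} = -1.751, z_{0.5} = 0.
σ = (2.773 − 0.9555)/(0 − (-1.751)) = 1.038.
μ = 0.9555 − (-1.751)·1.038 = 2.773.
E[T] = exp(μ + σ²/2) = exp(2.773 + 0.5386) = 27.4 km.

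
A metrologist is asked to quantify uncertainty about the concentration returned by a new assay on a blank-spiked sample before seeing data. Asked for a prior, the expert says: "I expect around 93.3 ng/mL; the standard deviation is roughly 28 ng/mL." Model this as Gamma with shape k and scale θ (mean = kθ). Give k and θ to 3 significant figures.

k ≈ 11.1, θ ≈ 8.4

For Gamma(k, scale θ): mean = kθ, variance = kθ², so CV = 1/√k.
CV = SD/mean = 28/93.3 = 0.3001, hence k = 1/CV² = 11.1.
Then θ = mean/k = 93.3/11.1 = 8.4.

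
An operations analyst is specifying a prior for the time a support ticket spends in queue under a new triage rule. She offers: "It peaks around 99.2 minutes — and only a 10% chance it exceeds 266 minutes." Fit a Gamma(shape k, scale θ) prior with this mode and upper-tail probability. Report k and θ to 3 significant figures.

k ≈ 2.97, θ ≈ 50.4

Gamma(k,θ) with k>1 has mode (k−1)θ, so θ = 99.2/(k−1).
Need P(X < 266) = 0.9 with θ tied to k this way. Start at k = 2, θ = 99.2: P(X<266) ≈ 0.748.
Too low — raise k to concentrate. Iterating converges to k ≈ 2.97.
Then θ = 99.2/(2.97−1) ≈ 50.4.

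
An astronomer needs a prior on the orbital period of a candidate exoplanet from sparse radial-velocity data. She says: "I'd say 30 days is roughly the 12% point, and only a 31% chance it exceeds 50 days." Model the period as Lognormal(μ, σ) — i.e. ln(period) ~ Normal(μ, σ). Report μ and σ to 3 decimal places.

μ ≈ 3.760, σ ≈ 0.306

If T ~ Lognormal(μ,σ) then ln T ~ Normal(μ,σ), so the p-quantile of ln T is μ + z_p·σ.
ln(30) = 3.401 and ln(50) = 3.912; z_{0.12} = -1.175, z_{0.69} = 0.4959.
σ = (3.912 − 3.401)/(0.4959 − (-1.175)) = 0.306.
μ = 3.401 − (-1.175)·0.306 = 3.760.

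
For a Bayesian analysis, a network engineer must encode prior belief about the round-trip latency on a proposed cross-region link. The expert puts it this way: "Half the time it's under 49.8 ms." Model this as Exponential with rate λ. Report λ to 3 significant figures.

λ ≈ 0.0139

Exponential median = ln 2 / λ, so λ = ln 2 / 49.8 = 0.0139.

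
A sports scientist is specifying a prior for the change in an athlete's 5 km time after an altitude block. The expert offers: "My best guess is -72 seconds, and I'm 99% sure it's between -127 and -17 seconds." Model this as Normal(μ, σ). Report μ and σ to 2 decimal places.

μ = -72.00, σ = 21.35

A symmetric 99% interval runs μ ± z·σ with z = 2.576.
Half-width = 55, so σ = 55/2.576 = 21.35.
μ is the stated best guess, -72.00.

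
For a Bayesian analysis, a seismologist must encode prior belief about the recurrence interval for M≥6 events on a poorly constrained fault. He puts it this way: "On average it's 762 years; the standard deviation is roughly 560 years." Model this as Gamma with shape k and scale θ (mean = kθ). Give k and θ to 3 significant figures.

k ≈ 1.85, θ ≈ 412

For Gamma(k, scale θ): mean = kθ, variance = kθ², so CV = 1/√k.
CV = SD/mean = 560/762 = 0.7349, hence k = 1/CV² = 1.85.
Then θ = mean/k = 762/1.85 = 412.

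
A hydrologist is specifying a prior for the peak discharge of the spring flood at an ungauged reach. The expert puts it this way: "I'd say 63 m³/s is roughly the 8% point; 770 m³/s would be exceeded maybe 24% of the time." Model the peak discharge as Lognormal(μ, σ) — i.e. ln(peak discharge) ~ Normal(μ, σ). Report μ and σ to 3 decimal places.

If T ~ Lognormal(μ,σ) then ln T ~ Normal(μ,σ), so the p-quantile of ln T is μ + z_p·σ.
ln(63) = 4.143 and ln(770) = 6.646; z_{0.08} = -1.405, z_{0.76} = 0.7063.
σ = (6.646 − 4.143)/(0.7063 − (-1.405)) = 1.186.
μ = 4.143 − (-1.405)·1.186 = 5.809.

μ ≈ 5.809, σ ≈ 1.186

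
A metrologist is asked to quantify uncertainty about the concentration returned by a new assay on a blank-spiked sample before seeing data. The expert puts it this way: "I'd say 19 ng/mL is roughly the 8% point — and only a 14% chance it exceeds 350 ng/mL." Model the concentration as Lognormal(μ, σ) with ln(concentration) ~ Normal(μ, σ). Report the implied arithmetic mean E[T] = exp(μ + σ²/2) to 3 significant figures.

If T ~ Lognormal(μ,σ) then ln T ~ Normal(μ,σ), so the p-quantile of ln T is μ + z_p·σ.
ln(19) = 2.944 and ln(350) = 5.858; z_{0.08} = -1.405, z_{0.86} = 1.08.
σ = (5.858 − 2.944)/(1.08 − (-1.405)) = 1.172.
μ = 2.944 − (-1.405)·1.172 = 4.592.
E[T] = exp(μ + σ²/2) = exp(4.592 + 0.6871) = 196 ng/mL.

E[T] ≈ 196 ng/mL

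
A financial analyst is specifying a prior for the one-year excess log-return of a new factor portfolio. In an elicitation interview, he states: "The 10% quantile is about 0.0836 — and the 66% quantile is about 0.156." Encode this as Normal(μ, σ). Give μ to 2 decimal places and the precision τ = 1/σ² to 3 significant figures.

The p-quantile of Normal(μ,σ) is μ + z_p·σ, with z_{0.1} = -1.282 and z_{0.66} = 0.4125.
Eliminate σ: μ = (z₂·x₁ − z₁·x₂)/(z₂ − z₁) = (0.4125·0.0836 − (-1.282)·0.156)/1.694 = 0.14.
Then σ = (x₂ − x₁)/(z₂ − z₁) = (0.156 − 0.0836)/1.694 = 0.04.
Precision τ = 1/σ² = 1/0.04274² = 547.

μ = 0.14, τ = 547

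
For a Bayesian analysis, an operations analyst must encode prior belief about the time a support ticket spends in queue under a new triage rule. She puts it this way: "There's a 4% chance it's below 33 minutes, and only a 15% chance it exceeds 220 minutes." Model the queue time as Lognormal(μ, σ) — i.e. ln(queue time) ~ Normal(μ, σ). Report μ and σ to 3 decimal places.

μ ≈ 4.688, σ ≈ 0.681

If T ~ Lognormal(μ,σ) then ln T ~ Normal(μ,σ), so the p-quantile of ln T is μ + z_p·σ.
ln(33) = 3.497 and ln(220) = 5.394; z_{0.04} = -1.751, z_{0.85} = 1.036.
σ = (5.394 − 3.497)/(1.036 − (-1.751)) = 0.681.
μ = 3.497 − (-1.751)·0.681 = 4.688.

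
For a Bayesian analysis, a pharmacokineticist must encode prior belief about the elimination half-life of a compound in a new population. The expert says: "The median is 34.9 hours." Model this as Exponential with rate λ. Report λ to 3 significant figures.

Exponential median = ln 2 / λ, so λ = ln 2 / 34.9 = 0.0199.

λ ≈ 0.0199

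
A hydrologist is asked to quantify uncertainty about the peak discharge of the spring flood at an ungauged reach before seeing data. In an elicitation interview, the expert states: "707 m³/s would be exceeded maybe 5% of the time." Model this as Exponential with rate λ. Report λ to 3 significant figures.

P(T > 707.0) = e^(−λ·707.0) = 0.05, so λ = −ln(0.05)/707.0 = 0.00424.

λ ≈ 0.00424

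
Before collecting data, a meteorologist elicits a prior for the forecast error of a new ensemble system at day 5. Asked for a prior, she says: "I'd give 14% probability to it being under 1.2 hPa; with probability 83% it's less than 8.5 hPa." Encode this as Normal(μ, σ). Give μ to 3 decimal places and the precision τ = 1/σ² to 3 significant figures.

μ = 5.076, τ = 0.0777

The p-quantile of Normal(μ,σ) is μ + z_p·σ, with z_{0.14} = -1.08 and z_{0.83} = 0.9542.
Eliminate σ: μ = (z₂·x₁ − z₁·x₂)/(z₂ − z₁) = (0.9542·1.2 − (-1.08)·8.5)/2.034 = 5.076.
Then σ = (x₂ − x₁)/(z₂ − z₁) = (8.5 − 1.2)/2.034 = 3.588.
Precision τ = 1/σ² = 1/3.588² = 0.0777.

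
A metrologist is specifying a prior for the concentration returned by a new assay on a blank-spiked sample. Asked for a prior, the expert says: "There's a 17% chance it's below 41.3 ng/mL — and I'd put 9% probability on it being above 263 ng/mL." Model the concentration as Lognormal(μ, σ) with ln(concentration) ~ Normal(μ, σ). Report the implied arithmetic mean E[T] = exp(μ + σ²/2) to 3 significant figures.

E[T] ≈ 123 ng/mL

If T ~ Lognormal(μ,σ) then ln T ~ Normal(μ,σ), so the p-quantile of ln T is μ + z_p·σ.
ln(41.3) = 3.721 and ln(263) = 5.572; z_{0.17} = -0.9542, z_{0.91} = 1.341.
σ = (5.572 − 3.721)/(1.341 − (-0.9542)) = 0.807.
μ = 3.721 − (-0.9542)·0.807 = 4.491.
E[T] = exp(μ + σ²/2) = exp(4.491 + 0.3254) = 123 ng/mL.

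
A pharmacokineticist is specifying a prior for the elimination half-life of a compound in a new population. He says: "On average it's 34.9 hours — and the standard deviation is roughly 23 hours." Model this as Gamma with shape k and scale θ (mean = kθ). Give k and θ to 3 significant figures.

k ≈ 2.3, θ ≈ 15.2

For Gamma(k, scale θ): mean = kθ, variance = kθ², so CV = 1/√k.
CV = SD/mean = 23/34.9 = 0.659, hence k = 1/CV² = 2.3.
Then θ = mean/k = 34.9/2.3 = 15.2.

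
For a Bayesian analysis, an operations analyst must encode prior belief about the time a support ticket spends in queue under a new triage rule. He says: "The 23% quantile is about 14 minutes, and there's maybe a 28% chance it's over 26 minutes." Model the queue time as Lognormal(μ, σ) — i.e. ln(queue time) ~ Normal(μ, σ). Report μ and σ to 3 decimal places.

If T ~ Lognormal(μ,σ) then ln T ~ Normal(μ,σ), so the p-quantile of ln T is μ + z_p·σ.
ln(14) = 2.639 and ln(26) = 3.258; z_{0.23} = -0.7388, z_{0.72} = 0.5828.
σ = (3.258 − 2.639)/(0.5828 − (-0.7388)) = 0.468.
μ = 2.639 − (-0.7388)·0.468 = 2.985.

μ ≈ 2.985, σ ≈ 0.468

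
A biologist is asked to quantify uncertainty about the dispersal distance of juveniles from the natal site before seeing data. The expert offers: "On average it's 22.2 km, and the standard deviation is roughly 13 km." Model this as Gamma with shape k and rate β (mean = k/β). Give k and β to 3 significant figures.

For Gamma(k, rate β): mean = k/β, variance = k/β², so CV = 1/√k.
CV = SD/mean = 13/22.2 = 0.5856, hence k = 1/CV² = 2.92.
Then β = k/mean = 2.92/22.2 = 0.131.

k ≈ 2.92, β ≈ 0.131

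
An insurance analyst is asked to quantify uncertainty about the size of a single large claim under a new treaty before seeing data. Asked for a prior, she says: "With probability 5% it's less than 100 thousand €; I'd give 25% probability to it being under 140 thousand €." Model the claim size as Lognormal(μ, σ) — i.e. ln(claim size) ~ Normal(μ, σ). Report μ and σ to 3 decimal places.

μ ≈ 5.176, σ ≈ 0.347

If T ~ Lognormal(μ,σ) then ln T ~ Normal(μ,σ), so the p-quantile of ln T is μ + z_p·σ.
ln(100) = 4.605 and ln(140) = 4.942; z_{0.05} = -1.645, z_{0.25} = -0.6745.
σ = (4.942 − 4.605)/(-0.6745 − (-1.645)) = 0.347.
μ = 4.605 − (-1.645)·0.347 = 5.176.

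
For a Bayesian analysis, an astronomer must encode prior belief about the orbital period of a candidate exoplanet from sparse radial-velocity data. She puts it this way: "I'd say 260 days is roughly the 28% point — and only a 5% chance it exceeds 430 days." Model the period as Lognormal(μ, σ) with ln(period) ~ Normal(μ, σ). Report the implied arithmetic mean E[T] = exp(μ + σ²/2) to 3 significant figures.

E[T] ≈ 304 days

If T ~ Lognormal(μ,σ) then ln T ~ Normal(μ,σ), so the p-quantile of ln T is μ + z_p·σ.
ln(260) = 5.561 and ln(430) = 6.064; z_{0.28} = -0.5828, z_{0.95} = 1.645.
σ = (6.064 − 5.561)/(1.645 − (-0.5828)) = 0.226.
μ = 5.561 − (-0.5828)·0.226 = 5.692.
E[T] = exp(μ + σ²/2) = exp(5.692 + 0.0255) = 304 days.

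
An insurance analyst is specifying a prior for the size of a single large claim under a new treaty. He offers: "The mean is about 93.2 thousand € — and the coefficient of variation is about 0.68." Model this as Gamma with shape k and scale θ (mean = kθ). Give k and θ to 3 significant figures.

For Gamma(k, scale θ): mean = kθ, variance = kθ², so CV = 1/√k.
CV = 0.68, hence k = 1/CV² = 2.16.
Then θ = mean/k = 93.2/2.16 = 43.1.

k ≈ 2.16, θ ≈ 43.1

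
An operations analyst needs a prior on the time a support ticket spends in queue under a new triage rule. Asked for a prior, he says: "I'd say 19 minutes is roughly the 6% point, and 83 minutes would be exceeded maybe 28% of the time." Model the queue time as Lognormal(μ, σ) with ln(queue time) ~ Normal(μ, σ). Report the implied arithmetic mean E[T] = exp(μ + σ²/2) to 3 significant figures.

If T ~ Lognormal(μ,σ) then ln T ~ Normal(μ,σ), so the p-quantile of ln T is μ + z_p·σ.
ln(19) = 2.944 and ln(83) = 4.419; z_{0.06} = -1.555, z_{0.72} = 0.5828.
σ = (4.419 − 2.944)/(0.5828 − (-1.555)) = 0.690.
μ = 2.944 − (-1.555)·0.690 = 4.017.
E[T] = exp(μ + σ²/2) = exp(4.017 + 0.2379) = 70.4 minutes.

E[T] ≈ 70.4 minutes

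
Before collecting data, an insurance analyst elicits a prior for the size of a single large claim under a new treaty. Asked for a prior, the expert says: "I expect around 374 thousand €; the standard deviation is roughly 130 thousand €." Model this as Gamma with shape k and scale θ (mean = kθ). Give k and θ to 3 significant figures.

For Gamma(k, scale θ): mean = kθ, variance = kθ², so CV = 1/√k.
CV = SD/mean = 130/374 = 0.3476, hence k = 1/CV² = 8.28.
Then θ = mean/k = 374/8.28 = 45.2.

k ≈ 8.28, θ ≈ 45.2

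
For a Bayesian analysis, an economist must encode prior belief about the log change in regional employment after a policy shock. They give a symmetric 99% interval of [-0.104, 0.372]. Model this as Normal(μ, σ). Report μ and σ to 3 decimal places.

A symmetric 99% interval runs μ ± z·σ with z = 2.576.
Half-width = 0.238, so σ = 0.238/2.576 = 0.092.
μ is the interval midpoint, 0.134.

μ = 0.134, σ = 0.092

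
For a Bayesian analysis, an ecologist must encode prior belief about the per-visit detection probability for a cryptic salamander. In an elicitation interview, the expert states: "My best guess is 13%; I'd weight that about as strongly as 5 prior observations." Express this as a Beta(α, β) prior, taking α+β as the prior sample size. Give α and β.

α = 0.65, β = 4.35

Under the effective-sample-size interpretation, Beta(α, β) has prior mean α/(α+β) and prior sample size α+β.
So α+β = 5 and α/(α+β) = 0.13, giving α = 0.13·5 = 0.65 and β = 5 − 0.65 = 4.35.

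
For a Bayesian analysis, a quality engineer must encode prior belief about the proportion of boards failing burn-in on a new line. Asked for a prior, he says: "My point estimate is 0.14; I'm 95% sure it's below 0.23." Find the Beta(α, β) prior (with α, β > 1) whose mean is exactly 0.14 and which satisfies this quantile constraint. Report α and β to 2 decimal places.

With mean 0.14 fixed, write α = 0.14s, β = 0.86s where s = α+β.
Need P(θ < 0.23) = 0.95 under Beta(0.14s, 0.86s). Normal approximation: (q−m)/√(m(1−m)/s) ≈ z_{0.95} = 1.64, so s ≈ 0.14·0.86·(1.64)²/(0.23−0.14)² = 40.2.
At s = 40.2: P(θ<0.23) ≈ 0.937. Adjusting to match 0.95 gives s ≈ 47.36.
So α = 0.14·47.36 ≈ 6.63, β = 0.86·47.36 ≈ 40.73.

α ≈ 6.63, β ≈ 40.73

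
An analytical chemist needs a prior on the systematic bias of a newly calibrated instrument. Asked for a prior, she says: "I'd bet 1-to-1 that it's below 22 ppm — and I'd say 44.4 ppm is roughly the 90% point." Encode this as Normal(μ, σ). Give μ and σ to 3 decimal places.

For Normal(μ,σ), the p-quantile is μ + z_p·σ. Here z_{0.5} = 0, z_{0.9} = 1.282.
So 22 = μ + 0σ and 44.4 = μ + 1.282σ.
Subtracting: σ = (44.4 − 22)/(1.282 − (0)) = 17.479.
Then μ = 22 − (0)·17.479 = 22.000.

μ = 22.000, σ = 17.479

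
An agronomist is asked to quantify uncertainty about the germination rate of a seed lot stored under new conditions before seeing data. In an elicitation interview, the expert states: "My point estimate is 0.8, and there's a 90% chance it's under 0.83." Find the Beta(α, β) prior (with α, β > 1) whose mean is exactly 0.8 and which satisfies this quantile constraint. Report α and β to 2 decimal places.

With mean 0.8 fixed, write α = 0.8s, β = 0.2s where s = α+β.
Need P(θ < 0.83) = 0.9 under Beta(0.8s, 0.2s). Normal approximation: (q−m)/√(m(1−m)/s) ≈ z_{0.9} = 1.28, so s ≈ 0.8·0.2·(1.28)²/(0.83−0.8)² = 292.0.
At s = 292.0: P(θ<0.83) ≈ 0.904. Adjusting to match 0.9 gives s ≈ 282.28.
So α = 0.8·282.28 ≈ 225.82, β = 0.2·282.28 ≈ 56.46.

α ≈ 225.82, β ≈ 56.46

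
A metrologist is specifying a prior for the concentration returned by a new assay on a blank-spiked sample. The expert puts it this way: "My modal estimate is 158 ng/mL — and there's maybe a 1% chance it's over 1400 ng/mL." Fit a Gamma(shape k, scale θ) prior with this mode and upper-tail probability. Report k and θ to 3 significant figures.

Gamma(k,θ) with k>1 has mode (k−1)θ, so θ = 158/(k−1).
Need P(X < 1400) = 0.99 with θ tied to k this way. Start at k = 2, θ = 158: P(X<1400) ≈ 0.999.
Too high — lower k to spread out. Iterating converges to k ≈ 1.68.
Then θ = 158/(1.68−1) ≈ 232.

k ≈ 1.68, θ ≈ 232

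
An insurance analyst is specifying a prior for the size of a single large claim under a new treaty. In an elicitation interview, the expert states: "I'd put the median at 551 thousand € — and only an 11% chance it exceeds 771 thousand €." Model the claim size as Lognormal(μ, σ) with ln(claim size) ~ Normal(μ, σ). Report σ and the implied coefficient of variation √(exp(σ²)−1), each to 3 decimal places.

If T ~ Lognormal(μ,σ) then ln T ~ Normal(μ,σ), so the p-quantile of ln T is μ + z_p·σ.
ln(551) = 6.312 and ln(771) = 6.648; z_{0.5} = 0, z_{0.89} = 1.227.
σ = (6.648 − 6.312)/(1.227 − (0)) = 0.274.
μ = 6.312 − (0)·0.274 = 6.312.
CV = √(exp(σ²)−1) = √(exp(0.0750)−1) = 0.279.

σ ≈ 0.274, CV ≈ 0.279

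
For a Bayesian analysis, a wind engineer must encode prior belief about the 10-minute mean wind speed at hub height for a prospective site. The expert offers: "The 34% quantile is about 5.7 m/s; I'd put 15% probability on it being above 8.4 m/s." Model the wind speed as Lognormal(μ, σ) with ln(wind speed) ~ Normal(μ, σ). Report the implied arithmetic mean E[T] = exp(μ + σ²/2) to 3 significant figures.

If T ~ Lognormal(μ,σ) then ln T ~ Normal(μ,σ), so the p-quantile of ln T is μ + z_p·σ.
ln(5.7) = 1.74 and ln(8.4) = 2.128; z_{0.34} = -0.4125, z_{0.85} = 1.036.
σ = (2.128 − 1.74)/(1.036 − (-0.4125)) = 0.268.
μ = 1.74 − (-0.4125)·0.268 = 1.851.
E[T] = exp(μ + σ²/2) = exp(1.851 + 0.0358) = 6.6 m/s.

E[T] ≈ 6.6 m/s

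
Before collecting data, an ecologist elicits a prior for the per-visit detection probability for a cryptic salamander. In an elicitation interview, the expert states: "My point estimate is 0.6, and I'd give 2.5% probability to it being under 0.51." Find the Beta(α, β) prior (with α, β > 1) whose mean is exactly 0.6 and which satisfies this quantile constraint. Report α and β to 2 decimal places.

α ≈ 69.95, β ≈ 46.63

With mean 0.6 fixed, write α = 0.6s, β = 0.4s where s = α+β.
Need P(θ < 0.51) = 0.025 under Beta(0.6s, 0.4s). Normal approximation: (q−m)/√(m(1−m)/s) ≈ z_{0.025} = -1.96, so s ≈ 0.6·0.4·(-1.96)²/(0.51−0.6)² = 113.8.
At s = 113.8: P(θ<0.51) ≈ 0.026. Adjusting to match 0.025 gives s ≈ 116.58.
So α = 0.6·116.58 ≈ 69.95, β = 0.4·116.58 ≈ 46.63.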